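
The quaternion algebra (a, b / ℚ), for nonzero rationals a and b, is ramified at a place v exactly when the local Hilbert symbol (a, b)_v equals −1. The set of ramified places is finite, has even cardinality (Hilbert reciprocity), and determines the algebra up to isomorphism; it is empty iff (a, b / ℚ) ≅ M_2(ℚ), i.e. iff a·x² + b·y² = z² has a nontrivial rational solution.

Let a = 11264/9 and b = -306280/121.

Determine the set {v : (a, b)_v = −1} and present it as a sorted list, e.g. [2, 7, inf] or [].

[13, 31]

(a, b) ≡ (11, -76570) mod (ℚ^×)²; places V = {2, 3, 5, 11, 13, 19, 31, ∞}.
(a,b)_2: α=10, β=3; u≡3, v≡3 (mod 8); ε(u)ε(v)=1·1, αω(v)=10·1, βω(u)=3·1; sum ≡ 0  ⇒  +1.
(a,b)_13: α=0, u≡5; β=1, v≡12 (mod 13); (5|13)=-1, (12|13)=+1; sign (−1)^0·-1^1·+1^0 = -1.
(a,b)_3: α=-2, u≡2; β=0, v≡2 (mod 3); (2|3)=-1, (2|3)=-1; sign (−1)^0·-1^0·-1^-2 = +1.
(a,b)_19: α=0, u≡6; β=1, v≡7 (mod 19); (6|19)=+1, (7|19)=+1; sign (−1)^0·+1^1·+1^0 = +1.
(a,b)_5: α=0, u≡1; β=1, v≡4 (mod 5); (1|5)=+1, (4|5)=+1; sign (−1)^0·+1^1·+1^0 = +1.
(a,b)_11: α=1, u≡5; β=-2, v≡4 (mod 11); (5|11)=+1, (4|11)=+1; sign (−1)^0·+1^-2·+1^1 = +1.
(a,b)_∞: sgn(11)=+, sgn(-76570)=−, so +1.
(a,b)_31: α=0, u≡15; β=1, v≡28 (mod 31); (15|31)=-1, (28|31)=+1; sign (−1)^0·-1^1·+1^0 = -1.
(11, -76570 / ℚ) ramifies at {13, 31}: a division algebra.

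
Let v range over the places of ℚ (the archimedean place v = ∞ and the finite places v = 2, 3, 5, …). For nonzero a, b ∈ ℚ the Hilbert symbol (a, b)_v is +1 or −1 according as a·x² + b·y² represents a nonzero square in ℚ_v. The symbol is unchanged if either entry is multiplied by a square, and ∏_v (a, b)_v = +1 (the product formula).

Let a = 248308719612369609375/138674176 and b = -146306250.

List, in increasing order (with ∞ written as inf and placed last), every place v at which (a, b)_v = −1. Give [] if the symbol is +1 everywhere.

[2, 3, 5, 17]

(a, b) ≡ (255, -10) mod (ℚ^×)²; places V = {2, 3, 5, 7, 13, 17, 23, ∞}.
(a,b)_∞: sgn(255)=+, sgn(-10)=−, so +1.
(a,b)_7: α=4, u≡5; β=0, v≡1 (mod 7); (5|7)=-1, (1|7)=+1; sign (−1)^0·-1^0·+1^4 = +1.
(a,b)_13: α=2, u≡11; β=0, v≡1 (mod 13); (11|13)=-1, (1|13)=+1; sign (−1)^0·-1^0·+1^2 = +1.
(a,b)_3: α=13, u≡1; β=4, v≡2 (mod 3); (1|3)=+1, (2|3)=-1; sign (−1)^0·+1^4·-1^13 = -1.
(a,b)_5: α=7, u≡1; β=5, v≡2 (mod 5); (1|5)=+1, (2|5)=-1; sign (−1)^0·+1^5·-1^7 = -1.
(a,b)_23: α=-2, u≡6; β=0, v≡16 (mod 23); (6|23)=+1, (16|23)=+1; sign (−1)^0·+1^0·+1^-2 = +1.
(a,b)_17: α=3, u≡8; β=2, v≡10 (mod 17); (8|17)=+1, (10|17)=-1; sign (−1)^0·+1^2·-1^3 = -1.
(a,b)_2: α=-18, β=1; u≡7, v≡3 (mod 8); ε(u)ε(v)=1·1, αω(v)=-18·1, βω(u)=1·0; sum ≡ 1  ⇒  -1.
|Ram(255, -10)| = 4, even; anisotropic at {2, 3, 5, 17}.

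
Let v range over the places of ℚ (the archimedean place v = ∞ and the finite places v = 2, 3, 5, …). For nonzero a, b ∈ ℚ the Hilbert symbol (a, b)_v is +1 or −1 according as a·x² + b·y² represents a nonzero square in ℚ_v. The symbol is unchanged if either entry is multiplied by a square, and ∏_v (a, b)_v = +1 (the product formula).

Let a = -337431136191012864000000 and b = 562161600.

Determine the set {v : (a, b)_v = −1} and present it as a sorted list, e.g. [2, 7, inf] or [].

[3, 7]

Mod squares: a ≡ -6006, b ≡ 231. Check v ∈ {∞, 2, 3, 5, 7, 11, 13}.
v=∞: -6006 < 0 and 231 > 0  ⇒  (a,b)_∞ = +1.
v=3: a=3^5·(≡2), b=3^3·(≡2) mod 3; (2|3)=-1, (2|3)=-1; (−1)^{5·3·1}·(-1)^3·(-1)^5 = -1.
v=2: v_2(a)=19, v_2(b)=6; units ≡ 5, 7 (mod 8); ε·ε+αω+βω = 0·1+19·0+6·1 ≡ 0  ⇒  (a,b)_2 = +1.
v=7: a=7^3·(≡3), b=7^1·(≡5) mod 7; (3|7)=-1, (5|7)=-1; (−1)^{3·1·3}·(-1)^1·(-1)^3 = -1.
v=11: a=11^3·(≡5), b=11^1·(≡7) mod 11; (5|11)=+1, (7|11)=-1; (−1)^{3·1·5}·(+1)^1·(-1)^3 = +1.
v=13: a=13^5·(≡5), b=13^2·(≡12) mod 13; (5|13)=-1, (12|13)=+1; (−1)^{5·2·6}·(-1)^2·(+1)^5 = +1.
v=5: a=5^6·(≡4), b=5^2·(≡4) mod 5; (4|5)=+1, (4|5)=+1; (−1)^{6·2·2}·(+1)^2·(+1)^6 = +1.
Ram(-6006, 231) = {3, 7}; no ℚ_3-point on the conic.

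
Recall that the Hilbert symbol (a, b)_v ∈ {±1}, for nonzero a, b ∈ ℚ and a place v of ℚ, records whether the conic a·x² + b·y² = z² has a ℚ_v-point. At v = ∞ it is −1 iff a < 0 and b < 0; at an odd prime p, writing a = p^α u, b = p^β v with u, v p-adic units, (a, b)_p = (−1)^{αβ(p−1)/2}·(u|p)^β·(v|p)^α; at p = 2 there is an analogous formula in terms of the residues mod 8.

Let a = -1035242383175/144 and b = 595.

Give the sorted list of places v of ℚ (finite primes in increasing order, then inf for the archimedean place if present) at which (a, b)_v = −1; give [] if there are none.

[5, 17]

Mod squares: a ≡ -143, b ≡ 595. Check v ∈ {∞, 2, 3, 5, 7, 11, 13, 17}.
v=5: a=5^2·(≡2), b=5^1·(≡4) mod 5; (2|5)=-1, (4|5)=+1; (−1)^{2·1·2}·(-1)^1·(+1)^2 = -1.
v=13: a=13^3·(≡7), b=13^0·(≡10) mod 13; (7|13)=-1, (10|13)=+1; (−1)^{3·0·6}·(-1)^0·(+1)^3 = +1.
v=17: a=17^2·(≡6), b=17^1·(≡1) mod 17; (6|17)=-1, (1|17)=+1; (−1)^{2·1·8}·(-1)^1·(+1)^2 = -1.
v=2: v_2(a)=-4, v_2(b)=0; units ≡ 1, 3 (mod 8); ε·ε+αω+βω = 0·1+-4·1+0·0 ≡ 0  ⇒  (a,b)_2 = +1.
v=3: a=3^-2·(≡1), b=3^0·(≡1) mod 3; (1|3)=+1, (1|3)=+1; (−1)^{-2·0·1}·(+1)^0·(+1)^-2 = +1.
v=7: a=7^2·(≡2), b=7^1·(≡1) mod 7; (2|7)=+1, (1|7)=+1; (−1)^{2·1·3}·(+1)^1·(+1)^2 = +1.
v=11: a=11^3·(≡3), b=11^0·(≡1) mod 11; (3|11)=+1, (1|11)=+1; (−1)^{3·0·5}·(+1)^0·(+1)^3 = +1.
v=∞: -143 < 0 and 595 > 0  ⇒  (a,b)_∞ = +1.
|Ram(-143, 595)| = 2, even; anisotropic at {5, 17}.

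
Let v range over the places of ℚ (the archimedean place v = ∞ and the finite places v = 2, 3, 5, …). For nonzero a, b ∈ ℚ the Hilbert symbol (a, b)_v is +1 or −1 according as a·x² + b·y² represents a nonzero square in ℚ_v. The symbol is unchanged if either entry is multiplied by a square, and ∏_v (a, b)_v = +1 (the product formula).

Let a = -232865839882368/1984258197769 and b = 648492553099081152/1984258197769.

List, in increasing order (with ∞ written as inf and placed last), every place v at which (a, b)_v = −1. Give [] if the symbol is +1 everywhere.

(a, b) ≡ (-14322, 7) mod (ℚ^×)²; places V = {2, 3, 7, 11, 17, 23, 31, 41, 43, 47, ∞}.
(a,b)_3: α=5, u≡2; β=4, v≡1 (mod 3); (2|3)=-1, (1|3)=+1; sign (−1)^0·-1^4·+1^5 = +1.
(a,b)_41: α=-2, u≡30; β=-2, v≡13 (mod 41); (30|41)=-1, (13|41)=-1; sign (−1)^0·-1^-2·-1^-2 = +1.
(a,b)_43: α=-2, u≡6; β=-2, v≡18 (mod 43); (6|43)=+1, (18|43)=-1; sign (−1)^0·+1^-2·-1^-2 = +1.
(a,b)_47: α=-2, u≡41; β=-2, v≡24 (mod 47); (41|47)=-1, (24|47)=+1; sign (−1)^0·-1^-2·+1^-2 = +1.
(a,b)_11: α=3, u≡6; β=4, v≡10 (mod 11); (6|11)=-1, (10|11)=-1; sign (−1)^0·-1^4·-1^3 = -1.
(a,b)_31: α=1, u≡27; β=2, v≡8 (mod 31); (27|31)=-1, (8|31)=+1; sign (−1)^0·-1^2·+1^1 = +1.
(a,b)_2: α=7, β=6; u≡7, v≡7 (mod 8); ε(u)ε(v)=1·1, αω(v)=7·0, βω(u)=6·0; sum ≡ 1  ⇒  -1.
(a,b)_7: α=3, u≡6; β=5, v≡2 (mod 7); (6|7)=-1, (2|7)=+1; sign (−1)^1·-1^5·+1^3 = +1.
(a,b)_23: α=2, u≡19; β=2, v≡15 (mod 23); (19|23)=-1, (15|23)=-1; sign (−1)^0·-1^2·-1^2 = +1.
(a,b)_∞: sgn(-14322)=−, sgn(7)=+, so +1.
(a,b)_17: α=-2, u≡8; β=-2, v≡14 (mod 17); (8|17)=+1, (14|17)=-1; sign (−1)^0·+1^-2·-1^-2 = +1.
Ram(-14322, 7) = {2, 11}; no ℚ_2-point on the conic.

[2, 11]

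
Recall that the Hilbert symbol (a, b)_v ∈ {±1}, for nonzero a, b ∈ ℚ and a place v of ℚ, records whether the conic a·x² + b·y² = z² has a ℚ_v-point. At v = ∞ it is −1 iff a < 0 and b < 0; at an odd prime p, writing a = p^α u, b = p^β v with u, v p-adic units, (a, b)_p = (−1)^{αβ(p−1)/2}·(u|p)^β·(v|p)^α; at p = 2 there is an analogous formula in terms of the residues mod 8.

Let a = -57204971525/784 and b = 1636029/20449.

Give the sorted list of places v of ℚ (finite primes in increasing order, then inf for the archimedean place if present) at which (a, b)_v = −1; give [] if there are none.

[13, 17, 37, 43]

(a, b) ≡ (-6338501, 629) mod (ℚ^×)²; places V = {2, 3, 5, 7, 11, 13, 17, 19, 23, 29, 37, 43, ∞}.
(a,b)_17: α=1, u≡9; β=3, v≡12 (mod 17); (9|17)=+1, (12|17)=-1; sign (−1)^0·+1^3·-1^1 = -1.
(a,b)_43: α=1, u≡23; β=0, v≡29 (mod 43); (23|43)=+1, (29|43)=-1; sign (−1)^0·+1^0·-1^1 = -1.
(a,b)_2: α=-4, β=0; u≡3, v≡5 (mod 8); ε(u)ε(v)=1·0, αω(v)=-4·1, βω(u)=0·1; sum ≡ 0  ⇒  +1.
(a,b)_∞: sgn(-6338501)=−, sgn(629)=+, so +1.
(a,b)_37: α=0, u≡8; β=1, v≡6 (mod 37); (8|37)=-1, (6|37)=-1; sign (−1)^0·-1^1·-1^0 = -1.
(a,b)_11: α=0, u≡8; β=-2, v≡8 (mod 11); (8|11)=-1, (8|11)=-1; sign (−1)^0·-1^-2·-1^0 = +1.
(a,b)_29: α=1, u≡24; β=0, v≡13 (mod 29); (24|29)=+1, (13|29)=+1; sign (−1)^0·+1^0·+1^1 = +1.
(a,b)_5: α=2, u≡1; β=0, v≡1 (mod 5); (1|5)=+1, (1|5)=+1; sign (−1)^0·+1^0·+1^2 = +1.
(a,b)_3: α=0, u≡1; β=2, v≡2 (mod 3); (1|3)=+1, (2|3)=-1; sign (−1)^0·+1^2·-1^0 = +1.
(a,b)_19: α=2, u≡8; β=0, v≡3 (mod 19); (8|19)=-1, (3|19)=-1; sign (−1)^0·-1^0·-1^2 = +1.
(a,b)_13: α=1, u≡4; β=-2, v≡11 (mod 13); (4|13)=+1, (11|13)=-1; sign (−1)^0·+1^-2·-1^1 = -1.
(a,b)_7: α=-2, u≡6; β=0, v≡5 (mod 7); (6|7)=-1, (5|7)=-1; sign (−1)^0·-1^0·-1^-2 = +1.
(a,b)_23: α=1, u≡7; β=0, v≡8 (mod 23); (7|23)=-1, (8|23)=+1; sign (−1)^0·-1^0·+1^1 = +1.
|Ram(-6338501, 629)| = 4, even; anisotropic at {13, 17, 37, 43}.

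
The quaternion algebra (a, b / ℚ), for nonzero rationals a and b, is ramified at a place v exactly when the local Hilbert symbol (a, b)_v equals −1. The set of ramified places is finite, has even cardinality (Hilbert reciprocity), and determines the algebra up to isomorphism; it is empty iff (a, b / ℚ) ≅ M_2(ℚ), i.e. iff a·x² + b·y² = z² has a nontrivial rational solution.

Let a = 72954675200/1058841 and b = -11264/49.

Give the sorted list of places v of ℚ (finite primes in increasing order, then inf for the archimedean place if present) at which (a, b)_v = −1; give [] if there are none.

[]

(a, b) ≡ (23, -11) mod (ℚ^×)²; places V = {2, 3, 5, 7, 11, 23, ∞}.
(a,b)_5: α=2, u≡3; β=0, v≡4 (mod 5); (3|5)=-1, (4|5)=+1; sign (−1)^0·-1^0·+1^2 = +1.
(a,b)_11: α=2, u≡1; β=1, v≡2 (mod 11); (1|11)=+1, (2|11)=-1; sign (−1)^0·+1^1·-1^2 = +1.
(a,b)_3: α=-2, u≡2; β=0, v≡1 (mod 3); (2|3)=-1, (1|3)=+1; sign (−1)^0·-1^0·+1^-2 = +1.
(a,b)_23: α=1, u≡2; β=0, v≡2 (mod 23); (2|23)=+1, (2|23)=+1; sign (−1)^0·+1^0·+1^1 = +1.
(a,b)_7: α=-6, u≡4; β=-2, v≡6 (mod 7); (4|7)=+1, (6|7)=-1; sign (−1)^0·+1^-2·-1^-6 = +1.
(a,b)_2: α=20, β=10; u≡7, v≡5 (mod 8); ε(u)ε(v)=1·0, αω(v)=20·1, βω(u)=10·0; sum ≡ 0  ⇒  +1.
(a,b)_∞: sgn(23)=+, sgn(-11)=−, so +1.
Every local symbol is +1, so the conic 23·x² + -11·y² = z² has ℚ_v-points for all v and hence a ℚ-point; (a, b / ℚ) ≅ M_2(ℚ).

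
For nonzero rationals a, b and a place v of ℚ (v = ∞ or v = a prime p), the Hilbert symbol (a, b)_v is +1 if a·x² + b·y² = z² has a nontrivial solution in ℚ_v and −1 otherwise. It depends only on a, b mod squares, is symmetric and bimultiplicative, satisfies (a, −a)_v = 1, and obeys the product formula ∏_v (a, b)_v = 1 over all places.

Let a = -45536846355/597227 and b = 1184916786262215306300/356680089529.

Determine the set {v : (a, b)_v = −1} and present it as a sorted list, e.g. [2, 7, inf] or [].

[2, 5, 11, 17]

Mod squares: a ≡ -373065, b ≡ 7. Check v ∈ {∞, 2, 3, 5, 7, 11, 13, 17, 19, 23, 43}.
v=11: a=11^1·(≡5), b=11^2·(≡8) mod 11; (5|11)=+1, (8|11)=-1; (−1)^{1·2·5}·(+1)^2·(-1)^1 = -1.
v=∞: -373065 < 0 and 7 > 0  ⇒  (a,b)_∞ = +1.
v=43: a=43^-2·(≡12), b=43^-4·(≡27) mod 43; (12|43)=-1, (27|43)=-1; (−1)^{-2·-4·21}·(-1)^-4·(-1)^-2 = +1.
v=2: v_2(a)=0, v_2(b)=2; units ≡ 7, 7 (mod 8); ε·ε+αω+βω = 1·1+0·0+2·0 ≡ 1  ⇒  (a,b)_2 = -1.
v=19: a=19^-1·(≡11), b=19^-2·(≡4) mod 19; (11|19)=+1, (4|19)=+1; (−1)^{-1·-2·9}·(+1)^-2·(+1)^-1 = +1.
v=3: a=3^3·(≡1), b=3^6·(≡1) mod 3; (1|3)=+1, (1|3)=+1; (−1)^{3·6·1}·(+1)^6·(+1)^3 = +1.
v=7: a=7^3·(≡3), b=7^5·(≡1) mod 7; (3|7)=-1, (1|7)=+1; (−1)^{3·5·3}·(-1)^5·(+1)^3 = +1.
v=5: a=5^1·(≡2), b=5^2·(≡3) mod 5; (2|5)=-1, (3|5)=-1; (−1)^{1·2·2}·(-1)^2·(-1)^1 = -1.
v=13: a=13^2·(≡3), b=13^4·(≡7) mod 13; (3|13)=+1, (7|13)=-1; (−1)^{2·4·6}·(+1)^4·(-1)^2 = +1.
v=23: a=23^2·(≡18), b=23^4·(≡11) mod 23; (18|23)=+1, (11|23)=-1; (−1)^{2·4·11}·(+1)^4·(-1)^2 = +1.
v=17: a=17^-1·(≡4), b=17^-2·(≡14) mod 17; (4|17)=+1, (14|17)=-1; (−1)^{-1·-2·8}·(+1)^-2·(-1)^-1 = -1.
|Ram(-373065, 7)| = 4, even; anisotropic at {2, 5, 11, 17}.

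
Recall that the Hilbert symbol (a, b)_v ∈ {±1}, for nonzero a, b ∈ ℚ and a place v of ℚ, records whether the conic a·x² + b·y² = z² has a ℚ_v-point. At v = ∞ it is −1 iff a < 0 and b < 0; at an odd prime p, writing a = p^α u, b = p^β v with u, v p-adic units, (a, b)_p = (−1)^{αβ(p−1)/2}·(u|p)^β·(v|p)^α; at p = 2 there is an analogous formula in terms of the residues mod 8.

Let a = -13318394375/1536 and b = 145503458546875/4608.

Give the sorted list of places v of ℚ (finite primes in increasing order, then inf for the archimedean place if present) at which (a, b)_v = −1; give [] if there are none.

[2, 3, 13, 19]

(a, b) ≡ (-1056666, 806) mod (ℚ^×)²; places V = {2, 3, 5, 11, 13, 19, 23, 31, ∞}.
(a,b)_19: α=1, u≡14; β=2, v≡2 (mod 19); (14|19)=-1, (2|19)=-1; sign (−1)^0·-1^2·-1^1 = -1.
(a,b)_2: α=-9, β=-9; u≡3, v≡3 (mod 8); ε(u)ε(v)=1·1, αω(v)=-9·1, βω(u)=-9·1; sum ≡ 1  ⇒  -1.
(a,b)_23: α=1, u≡18; β=2, v≡2 (mod 23); (18|23)=+1, (2|23)=+1; sign (−1)^0·+1^2·+1^1 = +1.
(a,b)_31: α=1, u≡18; β=1, v≡15 (mod 31); (18|31)=+1, (15|31)=-1; sign (−1)^1·+1^1·-1^1 = +1.
(a,b)_∞: sgn(-1056666)=−, sgn(806)=+, so +1.
(a,b)_5: α=4, u≡4; β=6, v≡4 (mod 5); (4|5)=+1, (4|5)=+1; sign (−1)^0·+1^6·+1^4 = +1.
(a,b)_3: α=-1, u≡2; β=-2, v≡2 (mod 3); (2|3)=-1, (2|3)=-1; sign (−1)^0·-1^-2·-1^-1 = -1.
(a,b)_11: α=2, u≡5; β=2, v≡4 (mod 11); (5|11)=+1, (4|11)=+1; sign (−1)^0·+1^2·+1^2 = +1.
(a,b)_13: α=1, u≡11; β=1, v≡12 (mod 13); (11|13)=-1, (12|13)=+1; sign (−1)^0·-1^1·+1^1 = -1.
Ram(-1056666, 806) = {2, 3, 13, 19}; no ℚ_2-point on the conic.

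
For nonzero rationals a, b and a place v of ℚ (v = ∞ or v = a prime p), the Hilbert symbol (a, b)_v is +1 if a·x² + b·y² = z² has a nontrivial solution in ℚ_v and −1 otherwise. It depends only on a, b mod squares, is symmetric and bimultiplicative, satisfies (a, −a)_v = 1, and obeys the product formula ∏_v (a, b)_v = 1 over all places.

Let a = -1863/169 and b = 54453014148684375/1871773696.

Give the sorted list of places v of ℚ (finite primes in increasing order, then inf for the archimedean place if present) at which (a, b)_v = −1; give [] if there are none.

Mod squares: a ≡ -23, b ≡ 10455. Check v ∈ {∞, 2, 3, 5, 7, 13, 17, 23, 41}.
v=13: a=13^-2·(≡9), b=13^-4·(≡1) mod 13; (9|13)=+1, (1|13)=+1; (−1)^{-2·-4·6}·(+1)^-4·(+1)^-2 = +1.
v=7: a=7^0·(≡6), b=7^4·(≡4) mod 7; (6|7)=-1, (4|7)=+1; (−1)^{0·4·3}·(-1)^4·(+1)^0 = +1.
v=5: a=5^0·(≡3), b=5^5·(≡4) mod 5; (3|5)=-1, (4|5)=+1; (−1)^{0·5·2}·(-1)^5·(+1)^0 = -1.
v=2: v_2(a)=0, v_2(b)=-16; units ≡ 1, 7 (mod 8); ε·ε+αω+βω = 0·1+0·0+-16·0 ≡ 0  ⇒  (a,b)_2 = +1.
v=17: a=17^0·(≡10), b=17^1·(≡11) mod 17; (10|17)=-1, (11|17)=-1; (−1)^{0·1·8}·(-1)^1·(-1)^0 = -1.
v=41: a=41^0·(≡21), b=41^1·(≡39) mod 41; (21|41)=+1, (39|41)=+1; (−1)^{0·1·20}·(+1)^1·(+1)^0 = +1.
v=∞: -23 < 0 and 10455 > 0  ⇒  (a,b)_∞ = +1.
v=3: a=3^4·(≡1), b=3^9·(≡2) mod 3; (1|3)=+1, (2|3)=-1; (−1)^{4·9·1}·(+1)^9·(-1)^4 = +1.
v=23: a=23^1·(≡10), b=23^2·(≡2) mod 23; (10|23)=-1, (2|23)=+1; (−1)^{1·2·11}·(-1)^2·(+1)^1 = +1.
|Ram(-23, 10455)| = 2, even; anisotropic at {5, 17}.

[5, 17]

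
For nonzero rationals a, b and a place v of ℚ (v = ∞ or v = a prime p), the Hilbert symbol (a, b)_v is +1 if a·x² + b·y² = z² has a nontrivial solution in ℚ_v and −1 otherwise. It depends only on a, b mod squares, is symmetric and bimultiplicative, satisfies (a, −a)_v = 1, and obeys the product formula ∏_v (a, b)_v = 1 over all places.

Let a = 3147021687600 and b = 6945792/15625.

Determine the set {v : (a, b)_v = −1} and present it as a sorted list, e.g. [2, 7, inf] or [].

[2, 7]

Mod squares: a ≡ 19, b ≡ 6783. Check v ∈ {∞, 2, 3, 5, 7, 17, 19}.
v=3: a=3^4·(≡1), b=3^1·(≡2) mod 3; (1|3)=+1, (2|3)=-1; (−1)^{4·1·1}·(+1)^1·(-1)^4 = +1.
v=5: a=5^2·(≡4), b=5^-6·(≡2) mod 5; (4|5)=+1, (2|5)=-1; (−1)^{2·-6·2}·(+1)^-6·(-1)^2 = +1.
v=7: a=7^2·(≡6), b=7^1·(≡6) mod 7; (6|7)=-1, (6|7)=-1; (−1)^{2·1·3}·(-1)^1·(-1)^2 = -1.
v=17: a=17^2·(≡15), b=17^1·(≡16) mod 17; (15|17)=+1, (16|17)=+1; (−1)^{2·1·8}·(+1)^1·(+1)^2 = +1.
v=2: v_2(a)=4, v_2(b)=10; units ≡ 3, 7 (mod 8); ε·ε+αω+βω = 1·1+4·0+10·1 ≡ 1  ⇒  (a,b)_2 = -1.
v=19: a=19^3·(≡11), b=19^1·(≡12) mod 19; (11|19)=+1, (12|19)=-1; (−1)^{3·1·9}·(+1)^1·(-1)^3 = +1.
v=∞: 19 > 0 and 6783 > 0  ⇒  (a,b)_∞ = +1.
|Ram(19, 6783)| = 2, even; anisotropic at {2, 7}.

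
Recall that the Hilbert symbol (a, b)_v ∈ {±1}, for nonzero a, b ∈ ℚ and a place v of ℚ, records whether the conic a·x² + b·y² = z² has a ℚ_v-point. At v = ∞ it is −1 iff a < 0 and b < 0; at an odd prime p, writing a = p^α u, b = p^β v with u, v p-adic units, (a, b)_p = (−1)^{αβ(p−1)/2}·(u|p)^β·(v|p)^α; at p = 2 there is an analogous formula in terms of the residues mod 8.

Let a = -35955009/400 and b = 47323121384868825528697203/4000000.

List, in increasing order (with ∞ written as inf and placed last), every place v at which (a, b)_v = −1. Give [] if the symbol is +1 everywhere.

(a, b) ≡ (-49321, 9223027) mod (ℚ^×)²; places V = {2, 3, 5, 7, 11, 17, 31, 37, 43, ∞}.
(a,b)_31: α=1, u≡12; β=3, v≡8 (mod 31); (12|31)=-1, (8|31)=+1; sign (−1)^1·-1^3·+1^1 = +1.
(a,b)_17: α=0, u≡16; β=1, v≡10 (mod 17); (16|17)=+1, (10|17)=-1; sign (−1)^0·+1^1·-1^0 = +1.
(a,b)_37: α=1, u≡9; β=3, v≡13 (mod 37); (9|37)=+1, (13|37)=-1; sign (−1)^0·+1^3·-1^1 = -1.
(a,b)_7: α=0, u≡1; β=2, v≡2 (mod 7); (1|7)=+1, (2|7)=+1; sign (−1)^0·+1^2·+1^0 = +1.
(a,b)_3: α=6, u≡2; β=16, v≡1 (mod 3); (2|3)=-1, (1|3)=+1; sign (−1)^0·-1^16·+1^6 = +1.
(a,b)_11: α=0, u≡5; β=1, v≡3 (mod 11); (5|11)=+1, (3|11)=+1; sign (−1)^0·+1^1·+1^0 = +1.
(a,b)_43: α=1, u≡21; β=3, v≡20 (mod 43); (21|43)=+1, (20|43)=-1; sign (−1)^1·+1^3·-1^1 = +1.
(a,b)_∞: sgn(-49321)=−, sgn(9223027)=+, so +1.
(a,b)_5: α=-2, u≡1; β=-6, v≡3 (mod 5); (1|5)=+1, (3|5)=-1; sign (−1)^0·+1^-6·-1^-2 = +1.
(a,b)_2: α=-4, β=-8; u≡7, v≡3 (mod 8); ε(u)ε(v)=1·1, αω(v)=-4·1, βω(u)=-8·0; sum ≡ 1  ⇒  -1.
|Ram(-49321, 9223027)| = 2, even; anisotropic at {2, 37}.

[2, 37]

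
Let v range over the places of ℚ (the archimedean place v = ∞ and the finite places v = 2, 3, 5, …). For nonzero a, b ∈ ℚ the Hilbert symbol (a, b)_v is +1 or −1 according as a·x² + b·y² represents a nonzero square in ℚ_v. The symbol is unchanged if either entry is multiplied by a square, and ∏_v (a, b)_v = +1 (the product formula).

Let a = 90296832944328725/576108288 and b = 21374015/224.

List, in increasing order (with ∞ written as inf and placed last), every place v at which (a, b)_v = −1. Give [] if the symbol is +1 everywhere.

[2, 5]

(a, b) ≡ (1547, 355810) mod (ℚ^×)²; places V = {2, 3, 5, 7, 11, 13, 17, 19, 23, 29, ∞}.
(a,b)_∞: sgn(1547)=+, sgn(355810)=+, so +1.
(a,b)_29: α=4, u≡10; β=2, v≡24 (mod 29); (10|29)=-1, (24|29)=+1; sign (−1)^0·-1^2·+1^4 = +1.
(a,b)_3: α=-8, u≡2; β=0, v≡1 (mod 3); (2|3)=-1, (1|3)=+1; sign (−1)^0·-1^0·+1^-8 = +1.
(a,b)_11: α=2, u≡6; β=0, v≡9 (mod 11); (6|11)=-1, (9|11)=+1; sign (−1)^0·-1^0·+1^2 = +1.
(a,b)_2: α=-8, β=-5; u≡3, v≡1 (mod 8); ε(u)ε(v)=1·0, αω(v)=-8·0, βω(u)=-5·1; sum ≡ 1  ⇒  -1.
(a,b)_7: α=-3, u≡1; β=-1, v≡3 (mod 7); (1|7)=+1, (3|7)=-1; sign (−1)^1·+1^-1·-1^-3 = +1.
(a,b)_19: α=2, u≡3; β=0, v≡4 (mod 19); (3|19)=-1, (4|19)=+1; sign (−1)^0·-1^0·+1^2 = +1.
(a,b)_17: α=1, u≡3; β=1, v≡3 (mod 17); (3|17)=-1, (3|17)=-1; sign (−1)^0·-1^1·-1^1 = +1.
(a,b)_5: α=2, u≡3; β=1, v≡2 (mod 5); (3|5)=-1, (2|5)=-1; sign (−1)^0·-1^1·-1^2 = -1.
(a,b)_23: α=2, u≡16; β=1, v≡17 (mod 23); (16|23)=+1, (17|23)=-1; sign (−1)^0·+1^1·-1^2 = +1.
(a,b)_13: α=1, u≡11; β=1, v≡2 (mod 13); (11|13)=-1, (2|13)=-1; sign (−1)^0·-1^1·-1^1 = +1.
|Ram(1547, 355810)| = 2, even; anisotropic at {2, 5}.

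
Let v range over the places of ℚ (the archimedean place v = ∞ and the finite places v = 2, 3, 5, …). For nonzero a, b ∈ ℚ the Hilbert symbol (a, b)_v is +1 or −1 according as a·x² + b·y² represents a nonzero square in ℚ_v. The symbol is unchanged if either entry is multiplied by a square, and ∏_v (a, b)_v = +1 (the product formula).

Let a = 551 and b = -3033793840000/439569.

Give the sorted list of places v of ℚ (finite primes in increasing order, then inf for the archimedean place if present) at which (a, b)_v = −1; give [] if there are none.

Mod squares: a ≡ 551, b ≡ -2926. Check v ∈ {∞, 2, 3, 5, 7, 11, 13, 17, 19, 23, 29}.
v=3: a=3^0·(≡2), b=3^-2·(≡2) mod 3; (2|3)=-1, (2|3)=-1; (−1)^{0·-2·1}·(-1)^-2·(-1)^0 = +1.
v=11: a=11^0·(≡1), b=11^1·(≡9) mod 11; (1|11)=+1, (9|11)=+1; (−1)^{0·1·5}·(+1)^1·(+1)^0 = +1.
v=∞: 551 > 0 and -2926 < 0  ⇒  (a,b)_∞ = +1.
v=2: v_2(a)=0, v_2(b)=7; units ≡ 7, 1 (mod 8); ε·ε+αω+βω = 1·0+0·0+7·0 ≡ 0  ⇒  (a,b)_2 = +1.
v=13: a=13^0·(≡5), b=13^-2·(≡12) mod 13; (5|13)=-1, (12|13)=+1; (−1)^{0·-2·6}·(-1)^-2·(+1)^0 = +1.
v=7: a=7^0·(≡5), b=7^3·(≡4) mod 7; (5|7)=-1, (4|7)=+1; (−1)^{0·3·3}·(-1)^3·(+1)^0 = -1.
v=23: a=23^0·(≡22), b=23^2·(≡13) mod 23; (22|23)=-1, (13|23)=+1; (−1)^{0·2·11}·(-1)^2·(+1)^0 = +1.
v=17: a=17^0·(≡7), b=17^-2·(≡16) mod 17; (7|17)=-1, (16|17)=+1; (−1)^{0·-2·8}·(-1)^-2·(+1)^0 = +1.
v=19: a=19^1·(≡10), b=19^1·(≡16) mod 19; (10|19)=-1, (16|19)=+1; (−1)^{1·1·9}·(-1)^1·(+1)^1 = +1.
v=29: a=29^1·(≡19), b=29^0·(≡26) mod 29; (19|29)=-1, (26|29)=-1; (−1)^{1·0·14}·(-1)^0·(-1)^1 = -1.
v=5: a=5^0·(≡1), b=5^4·(≡4) mod 5; (1|5)=+1, (4|5)=+1; (−1)^{0·4·2}·(+1)^4·(+1)^0 = +1.
(551, -2926 / ℚ) ramifies at {7, 29}: a division algebra.

[7, 29]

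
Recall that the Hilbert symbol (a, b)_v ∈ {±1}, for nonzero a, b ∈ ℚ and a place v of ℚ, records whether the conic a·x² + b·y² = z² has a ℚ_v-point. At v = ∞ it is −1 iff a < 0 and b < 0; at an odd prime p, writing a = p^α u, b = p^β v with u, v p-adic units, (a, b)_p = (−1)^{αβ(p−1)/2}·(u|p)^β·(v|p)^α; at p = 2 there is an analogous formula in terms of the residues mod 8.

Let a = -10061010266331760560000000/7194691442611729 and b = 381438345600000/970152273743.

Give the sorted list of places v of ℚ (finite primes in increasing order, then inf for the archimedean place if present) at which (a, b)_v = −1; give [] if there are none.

(a, b) ≡ (-90915, 823745) mod (ℚ^×)²; places V = {2, 3, 5, 7, 11, 13, 19, 23, 29, 37, 43, 59, ∞}.
(a,b)_2: α=10, β=10; u≡5, v≡1 (mod 8); ε(u)ε(v)=0·0, αω(v)=10·0, βω(u)=10·1; sum ≡ 0  ⇒  +1.
(a,b)_7: α=-2, u≡4; β=0, v≡5 (mod 7); (4|7)=+1, (5|7)=-1; sign (−1)^0·+1^0·-1^-2 = +1.
(a,b)_59: α=-8, u≡41; β=-6, v≡25 (mod 59); (41|59)=+1, (25|59)=+1; sign (−1)^0·+1^-6·+1^-8 = +1.
(a,b)_23: α=0, u≡16; β=-1, v≡16 (mod 23); (16|23)=+1, (16|23)=+1; sign (−1)^0·+1^-1·+1^0 = +1.
(a,b)_37: α=2, u≡6; β=0, v≡20 (mod 37); (6|37)=-1, (20|37)=-1; sign (−1)^0·-1^0·-1^2 = +1.
(a,b)_19: α=3, u≡15; β=1, v≡1 (mod 19); (15|19)=-1, (1|19)=+1; sign (−1)^1·-1^1·+1^3 = +1.
(a,b)_3: α=3, u≡1; β=2, v≡2 (mod 3); (1|3)=+1, (2|3)=-1; sign (−1)^0·+1^2·-1^3 = -1.
(a,b)_43: α=2, u≡30; β=2, v≡7 (mod 43); (30|43)=-1, (7|43)=-1; sign (−1)^0·-1^2·-1^2 = +1.
(a,b)_29: α=3, u≡2; β=1, v≡10 (mod 29); (2|29)=-1, (10|29)=-1; sign (−1)^0·-1^1·-1^3 = +1.
(a,b)_13: α=0, u≡5; β=1, v≡1 (mod 13); (5|13)=-1, (1|13)=+1; sign (−1)^0·-1^1·+1^0 = -1.
(a,b)_11: α=1, u≡2; β=0, v≡10 (mod 11); (2|11)=-1, (10|11)=-1; sign (−1)^0·-1^0·-1^1 = -1.
(a,b)_5: α=7, u≡3; β=5, v≡4 (mod 5); (3|5)=-1, (4|5)=+1; sign (−1)^0·-1^5·+1^7 = -1.
(a,b)_∞: sgn(-90915)=−, sgn(823745)=+, so +1.
(-90915, 823745 / ℚ) ramifies at {3, 5, 11, 13}: a division algebra.

[3, 5, 11, 13]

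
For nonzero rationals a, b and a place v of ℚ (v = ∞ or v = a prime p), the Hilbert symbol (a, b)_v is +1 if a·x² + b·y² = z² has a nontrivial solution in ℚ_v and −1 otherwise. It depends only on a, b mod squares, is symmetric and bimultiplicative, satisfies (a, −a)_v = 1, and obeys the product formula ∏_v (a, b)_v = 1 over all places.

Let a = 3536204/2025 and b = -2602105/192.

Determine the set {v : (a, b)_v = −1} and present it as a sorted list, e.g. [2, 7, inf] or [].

(a, b) ≡ (3059, -64515) mod (ℚ^×)²; places V = {2, 3, 5, 7, 11, 17, 19, 23, ∞}.
(a,b)_23: α=1, u≡16; β=1, v≡6 (mod 23); (16|23)=+1, (6|23)=+1; sign (−1)^1·+1^1·+1^1 = -1.
(a,b)_2: α=2, β=-6; u≡3, v≡5 (mod 8); ε(u)ε(v)=1·0, αω(v)=2·1, βω(u)=-6·1; sum ≡ 0  ⇒  +1.
(a,b)_11: α=0, u≡1; β=3, v≡5 (mod 11); (1|11)=+1, (5|11)=+1; sign (−1)^0·+1^3·+1^0 = +1.
(a,b)_5: α=-2, u≡4; β=1, v≡2 (mod 5); (4|5)=+1, (2|5)=-1; sign (−1)^0·+1^1·-1^-2 = +1.
(a,b)_∞: sgn(3059)=+, sgn(-64515)=−, so +1.
(a,b)_19: α=1, u≡1; β=0, v≡1 (mod 19); (1|19)=+1, (1|19)=+1; sign (−1)^0·+1^0·+1^1 = +1.
(a,b)_7: α=1, u≡5; β=0, v≡4 (mod 7); (5|7)=-1, (4|7)=+1; sign (−1)^0·-1^0·+1^1 = +1.
(a,b)_3: α=-4, u≡2; β=-1, v≡2 (mod 3); (2|3)=-1, (2|3)=-1; sign (−1)^0·-1^-1·-1^-4 = -1.
(a,b)_17: α=2, u≡15; β=1, v≡4 (mod 17); (15|17)=+1, (4|17)=+1; sign (−1)^0·+1^1·+1^2 = +1.
Ram(3059, -64515) = {3, 23}; no ℚ_3-point on the conic.

[3, 23]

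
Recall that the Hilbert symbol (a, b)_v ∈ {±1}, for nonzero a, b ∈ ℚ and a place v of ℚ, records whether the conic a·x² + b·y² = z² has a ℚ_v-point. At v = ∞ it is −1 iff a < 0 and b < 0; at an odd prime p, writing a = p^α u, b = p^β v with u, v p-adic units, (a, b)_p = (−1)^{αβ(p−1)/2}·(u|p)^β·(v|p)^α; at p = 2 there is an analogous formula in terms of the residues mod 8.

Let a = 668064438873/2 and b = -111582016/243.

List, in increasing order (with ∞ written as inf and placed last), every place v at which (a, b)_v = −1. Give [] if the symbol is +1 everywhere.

Mod squares: a ≡ 34, b ≡ -106743. Check v ∈ {∞, 2, 3, 7, 13, 17, 23}.
v=∞: 34 > 0 and -106743 < 0  ⇒  (a,b)_∞ = +1.
v=7: a=7^0·(≡3), b=7^3·(≡4) mod 7; (3|7)=-1, (4|7)=+1; (−1)^{0·3·3}·(-1)^3·(+1)^0 = -1.
v=13: a=13^4·(≡5), b=13^1·(≡2) mod 13; (5|13)=-1, (2|13)=-1; (−1)^{4·1·6}·(-1)^1·(-1)^4 = -1.
v=17: a=17^3·(≡9), b=17^1·(≡7) mod 17; (9|17)=+1, (7|17)=-1; (−1)^{3·1·8}·(+1)^1·(-1)^3 = -1.
v=3: a=3^2·(≡1), b=3^-5·(≡2) mod 3; (1|3)=+1, (2|3)=-1; (−1)^{2·-5·1}·(+1)^-5·(-1)^2 = +1.
v=23: a=23^2·(≡7), b=23^1·(≡14) mod 23; (7|23)=-1, (14|23)=-1; (−1)^{2·1·11}·(-1)^1·(-1)^2 = -1.
v=2: v_2(a)=-1, v_2(b)=6; units ≡ 1, 1 (mod 8); ε·ε+αω+βω = 0·0+-1·0+6·0 ≡ 0  ⇒  (a,b)_2 = +1.
Ram(34, -106743) = {7, 13, 17, 23}; no ℚ_7-point on the conic.

[7, 13, 17, 23]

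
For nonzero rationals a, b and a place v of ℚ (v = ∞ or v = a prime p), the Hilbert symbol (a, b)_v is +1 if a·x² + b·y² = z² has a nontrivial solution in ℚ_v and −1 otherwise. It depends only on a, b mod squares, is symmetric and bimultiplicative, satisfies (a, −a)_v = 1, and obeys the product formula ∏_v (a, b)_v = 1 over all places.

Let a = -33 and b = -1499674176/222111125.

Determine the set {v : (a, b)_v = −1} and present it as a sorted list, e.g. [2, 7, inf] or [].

[2, 3, 5, 11, 13, inf]

(a, b) ≡ (-33, -5005) mod (ℚ^×)²; places V = {2, 3, 5, 7, 11, 13, 17, 31, 43, ∞}.
(a,b)_∞: sgn(-33)=−, sgn(-5005)=−, so -1.
(a,b)_17: α=0, u≡1; β=2, v≡3 (mod 17); (1|17)=+1, (3|17)=-1; sign (−1)^0·+1^2·-1^0 = +1.
(a,b)_3: α=1, u≡1; β=4, v≡2 (mod 3); (1|3)=+1, (2|3)=-1; sign (−1)^0·+1^4·-1^1 = -1.
(a,b)_13: α=0, u≡6; β=1, v≡2 (mod 13); (6|13)=-1, (2|13)=-1; sign (−1)^0·-1^1·-1^0 = -1.
(a,b)_43: α=0, u≡10; β=-2, v≡37 (mod 43); (10|43)=+1, (37|43)=-1; sign (−1)^0·+1^-2·-1^0 = +1.
(a,b)_5: α=0, u≡2; β=-3, v≡1 (mod 5); (2|5)=-1, (1|5)=+1; sign (−1)^0·-1^-3·+1^0 = -1.
(a,b)_7: α=0, u≡2; β=1, v≡5 (mod 7); (2|7)=+1, (5|7)=-1; sign (−1)^0·+1^1·-1^0 = +1.
(a,b)_11: α=1, u≡8; β=1, v≡10 (mod 11); (8|11)=-1, (10|11)=-1; sign (−1)^1·-1^1·-1^1 = -1.
(a,b)_2: α=0, β=6; u≡7, v≡3 (mod 8); ε(u)ε(v)=1·1, αω(v)=0·1, βω(u)=6·0; sum ≡ 1  ⇒  -1.
(a,b)_31: α=0, u≡29; β=-2, v≡15 (mod 31); (29|31)=-1, (15|31)=-1; sign (−1)^0·-1^-2·-1^0 = +1.
(-33, -5005 / ℚ) ramifies at {2, 3, 5, 11, 13, ∞}: a division algebra.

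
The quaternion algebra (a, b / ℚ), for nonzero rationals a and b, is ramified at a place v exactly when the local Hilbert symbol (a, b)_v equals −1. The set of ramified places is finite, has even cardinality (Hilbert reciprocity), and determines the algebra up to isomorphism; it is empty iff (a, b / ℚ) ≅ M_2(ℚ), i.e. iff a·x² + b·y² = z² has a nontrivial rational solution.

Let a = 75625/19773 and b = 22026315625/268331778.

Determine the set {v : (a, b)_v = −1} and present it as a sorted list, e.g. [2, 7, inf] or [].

(a, b) ≡ (13, 290) mod (ℚ^×)²; places V = {2, 3, 5, 11, 13, 17, 29, ∞}.
(a,b)_29: α=0, u≡13; β=3, v≡11 (mod 29); (13|29)=+1, (11|29)=-1; sign (−1)^0·+1^3·-1^0 = +1.
(a,b)_17: α=0, u≡13; β=2, v≡13 (mod 17); (13|17)=+1, (13|17)=+1; sign (−1)^0·+1^2·+1^0 = +1.
(a,b)_11: α=2, u≡7; β=-2, v≡4 (mod 11); (7|11)=-1, (4|11)=+1; sign (−1)^0·-1^-2·+1^2 = +1.
(a,b)_2: α=0, β=-1; u≡5, v≡1 (mod 8); ε(u)ε(v)=0·0, αω(v)=0·0, βω(u)=-1·1; sum ≡ 1  ⇒  -1.
(a,b)_13: α=-3, u≡12; β=-2, v≡4 (mod 13); (12|13)=+1, (4|13)=+1; sign (−1)^0·+1^-2·+1^-3 = +1.
(a,b)_∞: sgn(13)=+, sgn(290)=+, so +1.
(a,b)_5: α=4, u≡2; β=5, v≡2 (mod 5); (2|5)=-1, (2|5)=-1; sign (−1)^0·-1^5·-1^4 = -1.
(a,b)_3: α=-2, u≡1; β=-8, v≡2 (mod 3); (1|3)=+1, (2|3)=-1; sign (−1)^0·+1^-8·-1^-2 = +1.
|Ram(13, 290)| = 2, even; anisotropic at {2, 5}.

[2, 5]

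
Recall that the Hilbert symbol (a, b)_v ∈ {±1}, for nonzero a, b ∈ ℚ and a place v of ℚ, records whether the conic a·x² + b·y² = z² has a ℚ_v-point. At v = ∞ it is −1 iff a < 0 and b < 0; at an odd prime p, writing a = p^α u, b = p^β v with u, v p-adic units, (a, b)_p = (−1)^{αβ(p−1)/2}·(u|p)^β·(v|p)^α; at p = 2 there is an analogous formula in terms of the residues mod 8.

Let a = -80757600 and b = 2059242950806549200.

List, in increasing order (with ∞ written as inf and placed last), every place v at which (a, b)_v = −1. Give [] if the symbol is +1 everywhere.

Mod squares: a ≡ -201894, b ≡ 77. Check v ∈ {∞, 2, 3, 5, 7, 11, 19, 23}.
v=5: a=5^2·(≡1), b=5^2·(≡3) mod 5; (1|5)=+1, (3|5)=-1; (−1)^{2·2·2}·(+1)^2·(-1)^2 = +1.
v=11: a=11^1·(≡9), b=11^3·(≡6) mod 11; (9|11)=+1, (6|11)=-1; (−1)^{1·3·5}·(+1)^3·(-1)^1 = +1.
v=7: a=7^1·(≡5), b=7^3·(≡1) mod 7; (5|7)=-1, (1|7)=+1; (−1)^{1·3·3}·(-1)^3·(+1)^1 = +1.
v=∞: -201894 < 0 and 77 > 0  ⇒  (a,b)_∞ = +1.
v=3: a=3^1·(≡1), b=3^10·(≡2) mod 3; (1|3)=+1, (2|3)=-1; (−1)^{1·10·1}·(+1)^10·(-1)^1 = -1.
v=19: a=19^1·(≡14), b=19^2·(≡9) mod 19; (14|19)=-1, (9|19)=+1; (−1)^{1·2·9}·(-1)^2·(+1)^1 = +1.
v=23: a=23^1·(≡3), b=23^2·(≡12) mod 23; (3|23)=+1, (12|23)=+1; (−1)^{1·2·11}·(+1)^2·(+1)^1 = +1.
v=2: v_2(a)=5, v_2(b)=4; units ≡ 5, 5 (mod 8); ε·ε+αω+βω = 0·0+5·1+4·1 ≡ 1  ⇒  (a,b)_2 = -1.
|Ram(-201894, 77)| = 2, even; anisotropic at {2, 3}.

[2, 3]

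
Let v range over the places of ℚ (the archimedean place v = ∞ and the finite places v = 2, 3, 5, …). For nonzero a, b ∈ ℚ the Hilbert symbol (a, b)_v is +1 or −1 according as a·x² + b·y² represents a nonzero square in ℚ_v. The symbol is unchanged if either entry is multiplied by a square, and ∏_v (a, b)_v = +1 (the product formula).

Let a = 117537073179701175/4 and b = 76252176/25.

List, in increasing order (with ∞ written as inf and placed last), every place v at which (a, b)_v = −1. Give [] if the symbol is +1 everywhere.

(a, b) ≡ (23, 1001) mod (ℚ^×)²; places V = {2, 3, 5, 7, 11, 13, 23, ∞}.
(a,b)_13: α=2, u≡12; β=1, v≡9 (mod 13); (12|13)=+1, (9|13)=+1; sign (−1)^0·+1^1·+1^2 = +1.
(a,b)_2: α=-2, β=4; u≡7, v≡1 (mod 8); ε(u)ε(v)=1·0, αω(v)=-2·0, βω(u)=4·0; sum ≡ 0  ⇒  +1.
(a,b)_3: α=6, u≡2; β=2, v≡2 (mod 3); (2|3)=-1, (2|3)=-1; sign (−1)^0·-1^2·-1^6 = +1.
(a,b)_23: α=5, u≡2; β=2, v≡13 (mod 23); (2|23)=+1, (13|23)=+1; sign (−1)^0·+1^2·+1^5 = +1.
(a,b)_7: α=2, u≡1; β=1, v≡5 (mod 7); (1|7)=+1, (5|7)=-1; sign (−1)^0·+1^1·-1^2 = +1.
(a,b)_11: α=2, u≡1; β=1, v≡1 (mod 11); (1|11)=+1, (1|11)=+1; sign (−1)^0·+1^1·+1^2 = +1.
(a,b)_5: α=2, u≡3; β=-2, v≡1 (mod 5); (3|5)=-1, (1|5)=+1; sign (−1)^0·-1^-2·+1^2 = +1.
(a,b)_∞: sgn(23)=+, sgn(1001)=+, so +1.
Every local symbol is +1, so the conic 23·x² + 1001·y² = z² has ℚ_v-points for all v and hence a ℚ-point; (a, b / ℚ) ≅ M_2(ℚ).

[]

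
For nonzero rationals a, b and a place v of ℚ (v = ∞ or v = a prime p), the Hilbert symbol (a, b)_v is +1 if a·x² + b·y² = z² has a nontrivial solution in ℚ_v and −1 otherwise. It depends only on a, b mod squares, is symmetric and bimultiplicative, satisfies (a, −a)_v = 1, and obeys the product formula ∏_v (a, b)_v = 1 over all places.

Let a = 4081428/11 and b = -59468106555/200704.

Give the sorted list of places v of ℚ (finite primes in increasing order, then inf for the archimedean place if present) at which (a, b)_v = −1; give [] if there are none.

[3, 5, 17, 19]

Mod squares: a ≡ 138567, b ≡ -20995. Check v ∈ {∞, 2, 3, 5, 7, 11, 13, 17, 19}.
v=19: a=19^1·(≡5), b=19^1·(≡16) mod 19; (5|19)=+1, (16|19)=+1; (−1)^{1·1·9}·(+1)^1·(+1)^1 = -1.
v=7: a=7^0·(≡2), b=7^-2·(≡3) mod 7; (2|7)=+1, (3|7)=-1; (−1)^{0·-2·3}·(+1)^-2·(-1)^0 = +1.
v=2: v_2(a)=2, v_2(b)=-12; units ≡ 7, 5 (mod 8); ε·ε+αω+βω = 1·0+2·1+-12·0 ≡ 0  ⇒  (a,b)_2 = +1.
v=5: a=5^0·(≡3), b=5^1·(≡1) mod 5; (3|5)=-1, (1|5)=+1; (−1)^{0·1·2}·(-1)^1·(+1)^0 = -1.
v=11: a=11^-1·(≡10), b=11^2·(≡9) mod 11; (10|11)=-1, (9|11)=+1; (−1)^{-1·2·5}·(-1)^2·(+1)^-1 = +1.
v=17: a=17^1·(≡4), b=17^3·(≡10) mod 17; (4|17)=+1, (10|17)=-1; (−1)^{1·3·8}·(+1)^3·(-1)^1 = -1.
v=3: a=3^5·(≡1), b=3^4·(≡2) mod 3; (1|3)=+1, (2|3)=-1; (−1)^{5·4·1}·(+1)^4·(-1)^5 = -1.
v=13: a=13^1·(≡10), b=13^1·(≡10) mod 13; (10|13)=+1, (10|13)=+1; (−1)^{1·1·6}·(+1)^1·(+1)^1 = +1.
v=∞: 138567 > 0 and -20995 < 0  ⇒  (a,b)_∞ = +1.
Ram(138567, -20995) = {3, 5, 17, 19}; no ℚ_3-point on the conic.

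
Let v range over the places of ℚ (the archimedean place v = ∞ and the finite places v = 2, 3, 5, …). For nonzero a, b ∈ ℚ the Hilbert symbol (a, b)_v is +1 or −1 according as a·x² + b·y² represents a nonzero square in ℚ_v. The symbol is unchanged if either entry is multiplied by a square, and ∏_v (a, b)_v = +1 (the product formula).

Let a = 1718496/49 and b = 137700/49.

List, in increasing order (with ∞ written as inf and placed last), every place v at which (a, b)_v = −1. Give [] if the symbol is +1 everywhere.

[3, 17]

(a, b) ≡ (1326, 17) mod (ℚ^×)²; places V = {2, 3, 5, 7, 13, 17, ∞}.
(a,b)_∞: sgn(1326)=+, sgn(17)=+, so +1.
(a,b)_5: α=0, u≡4; β=2, v≡2 (mod 5); (4|5)=+1, (2|5)=-1; sign (−1)^0·+1^2·-1^0 = +1.
(a,b)_13: α=1, u≡6; β=0, v≡3 (mod 13); (6|13)=-1, (3|13)=+1; sign (−1)^0·-1^0·+1^1 = +1.
(a,b)_2: α=5, β=2; u≡7, v≡1 (mod 8); ε(u)ε(v)=1·0, αω(v)=5·0, βω(u)=2·0; sum ≡ 0  ⇒  +1.
(a,b)_3: α=5, u≡1; β=4, v≡2 (mod 3); (1|3)=+1, (2|3)=-1; sign (−1)^0·+1^4·-1^5 = -1.
(a,b)_7: α=-2, u≡3; β=-2, v≡3 (mod 7); (3|7)=-1, (3|7)=-1; sign (−1)^0·-1^-2·-1^-2 = +1.
(a,b)_17: α=1, u≡14; β=1, v≡13 (mod 17); (14|17)=-1, (13|17)=+1; sign (−1)^0·-1^1·+1^1 = -1.
(1326, 17 / ℚ) ramifies at {3, 17}: a division algebra.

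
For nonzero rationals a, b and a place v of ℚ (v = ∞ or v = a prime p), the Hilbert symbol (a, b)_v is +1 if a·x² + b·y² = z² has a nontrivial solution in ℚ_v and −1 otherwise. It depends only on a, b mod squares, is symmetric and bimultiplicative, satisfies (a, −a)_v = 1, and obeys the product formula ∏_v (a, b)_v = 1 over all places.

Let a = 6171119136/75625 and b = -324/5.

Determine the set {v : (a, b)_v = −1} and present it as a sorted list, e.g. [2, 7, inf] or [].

[2, 13, 17, 19]

Mod squares: a ≡ 58786, b ≡ -5. Check v ∈ {∞, 2, 3, 5, 7, 11, 13, 17, 19}.
v=19: a=19^1·(≡7), b=19^0·(≡15) mod 19; (7|19)=+1, (15|19)=-1; (−1)^{1·0·9}·(+1)^0·(-1)^1 = -1.
v=7: a=7^1·(≡5), b=7^0·(≡1) mod 7; (5|7)=-1, (1|7)=+1; (−1)^{1·0·3}·(-1)^0·(+1)^1 = +1.
v=∞: 58786 > 0 and -5 < 0  ⇒  (a,b)_∞ = +1.
v=11: a=11^-2·(≡8), b=11^0·(≡10) mod 11; (8|11)=-1, (10|11)=-1; (−1)^{-2·0·5}·(-1)^0·(-1)^-2 = +1.
v=17: a=17^1·(≡14), b=17^0·(≡10) mod 17; (14|17)=-1, (10|17)=-1; (−1)^{1·0·8}·(-1)^0·(-1)^1 = -1.
v=13: a=13^1·(≡6), b=13^0·(≡8) mod 13; (6|13)=-1, (8|13)=-1; (−1)^{1·0·6}·(-1)^0·(-1)^1 = -1.
v=5: a=5^-4·(≡1), b=5^-1·(≡1) mod 5; (1|5)=+1, (1|5)=+1; (−1)^{-4·-1·2}·(+1)^-1·(+1)^-4 = +1.
v=3: a=3^8·(≡1), b=3^4·(≡1) mod 3; (1|3)=+1, (1|3)=+1; (−1)^{8·4·1}·(+1)^4·(+1)^8 = +1.
v=2: v_2(a)=5, v_2(b)=2; units ≡ 1, 3 (mod 8); ε·ε+αω+βω = 0·1+5·1+2·0 ≡ 1  ⇒  (a,b)_2 = -1.
|Ram(58786, -5)| = 4, even; anisotropic at {2, 13, 17, 19}.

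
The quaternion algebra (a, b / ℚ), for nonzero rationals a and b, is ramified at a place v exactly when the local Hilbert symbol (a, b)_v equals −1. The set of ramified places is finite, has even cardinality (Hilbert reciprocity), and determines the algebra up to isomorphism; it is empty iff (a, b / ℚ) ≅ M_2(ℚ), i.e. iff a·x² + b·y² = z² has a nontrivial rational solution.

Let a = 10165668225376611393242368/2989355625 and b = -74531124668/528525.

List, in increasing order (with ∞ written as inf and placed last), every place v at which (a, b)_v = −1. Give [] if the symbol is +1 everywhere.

[7, 13, 19, 31]

(a, b) ≡ (13, -26424307) mod (ℚ^×)²; places V = {2, 3, 5, 7, 11, 13, 17, 19, 29, 31, ∞}.
(a,b)_13: α=3, u≡1; β=3, v≡8 (mod 13); (1|13)=+1, (8|13)=-1; sign (−1)^0·+1^3·-1^3 = -1.
(a,b)_5: α=-4, u≡2; β=-2, v≡2 (mod 5); (2|5)=-1, (2|5)=-1; sign (−1)^0·-1^-2·-1^-4 = +1.
(a,b)_3: α=-14, u≡1; β=-6, v≡2 (mod 3); (1|3)=+1, (2|3)=-1; sign (−1)^0·+1^-6·-1^-14 = +1.
(a,b)_7: α=0, u≡3; β=1, v≡6 (mod 7); (3|7)=-1, (6|7)=-1; sign (−1)^0·-1^1·-1^0 = -1.
(a,b)_29: α=2, u≡22; β=-1, v≡3 (mod 29); (22|29)=+1, (3|29)=-1; sign (−1)^0·+1^-1·-1^2 = +1.
(a,b)_2: α=8, β=2; u≡5, v≡5 (mod 8); ε(u)ε(v)=0·0, αω(v)=8·1, βω(u)=2·1; sum ≡ 0  ⇒  +1.
(a,b)_19: α=2, u≡15; β=1, v≡9 (mod 19); (15|19)=-1, (9|19)=+1; sign (−1)^0·-1^1·+1^2 = -1.
(a,b)_17: α=2, u≡8; β=1, v≡10 (mod 17); (8|17)=+1, (10|17)=-1; sign (−1)^0·+1^1·-1^2 = +1.
(a,b)_∞: sgn(13)=+, sgn(-26424307)=−, so +1.
(a,b)_11: α=8, u≡8; β=2, v≡4 (mod 11); (8|11)=-1, (4|11)=+1; sign (−1)^0·-1^2·+1^8 = +1.
(a,b)_31: α=2, u≡6; β=1, v≡16 (mod 31); (6|31)=-1, (16|31)=+1; sign (−1)^0·-1^1·+1^2 = -1.
|Ram(13, -26424307)| = 4, even; anisotropic at {7, 13, 19, 31}.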